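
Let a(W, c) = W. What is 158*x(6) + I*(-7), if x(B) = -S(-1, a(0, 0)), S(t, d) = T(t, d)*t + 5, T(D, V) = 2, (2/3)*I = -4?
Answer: -432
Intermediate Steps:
I = -6 (I = (3/2)*(-4) = -6)
S(t, d) = 5 + 2*t (S(t, d) = 2*t + 5 = 5 + 2*t)
x(B) = -3 (x(B) = -(5 + 2*(-1)) = -(5 - 2) = -1*3 = -3)
158*x(6) + I*(-7) = 158*(-3) - 6*(-7) = -474 + 42 = -432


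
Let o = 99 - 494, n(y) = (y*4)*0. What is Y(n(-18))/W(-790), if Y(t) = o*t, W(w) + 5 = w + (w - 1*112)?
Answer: 0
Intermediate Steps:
n(y) = 0 (n(y) = (4*y)*0 = 0)
W(w) = -117 + 2*w (W(w) = -5 + (w + (w - 1*112)) = -5 + (w + (w - 112)) = -5 + (w + (-112 + w)) = -5 + (-112 + 2*w) = -117 + 2*w)
o = -395
Y(t) = -395*t
Y(n(-18))/W(-790) = (-395*0)/(-117 + 2*(-790)) = 0/(-117 - 1580) = 0/(-1697) = 0*(-1/1697) = 0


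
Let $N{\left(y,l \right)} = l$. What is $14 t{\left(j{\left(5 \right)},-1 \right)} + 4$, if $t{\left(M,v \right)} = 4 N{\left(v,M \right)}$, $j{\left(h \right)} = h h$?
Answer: $1404$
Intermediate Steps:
$j{\left(h \right)} = h^{2}$
$t{\left(M,v \right)} = 4 M$
$14 t{\left(j{\left(5 \right)},-1 \right)} + 4 = 14 \cdot 4 \cdot 5^{2} + 4 = 14 \cdot 4 \cdot 25 + 4 = 14 \cdot 100 + 4 = 1400 + 4 = 1404$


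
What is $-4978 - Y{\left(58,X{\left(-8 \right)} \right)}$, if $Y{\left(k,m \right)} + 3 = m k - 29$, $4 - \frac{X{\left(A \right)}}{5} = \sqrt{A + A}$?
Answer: $-6106 + 1160 i \approx -6106.0 + 1160.0 i$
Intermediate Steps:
$X{\left(A \right)} = 20 - 5 \sqrt{2} \sqrt{A}$ ($X{\left(A \right)} = 20 - 5 \sqrt{A + A} = 20 - 5 \sqrt{2 A} = 20 - 5 \sqrt{2} \sqrt{A}$)
$Y{\left(k,m \right)} = -32 + k m$ ($Y{\left(k,m \right)} = -3 + \left(m k - 29\right) = -3 + \left(k m - 29\right) = -3 + \left(-29 + k m\right) = -32 + k m$)
$-4978 - Y{\left(58,X{\left(-8 \right)} \right)} = -4978 - \left(-32 + 58 \left(20 - 5 \sqrt{2} \sqrt{-8}\right)\right) = -4978 - \left(-32 + 58 \left(20 - 5 \sqrt{2} \cdot 2 i \sqrt{2}\right)\right) = -4978 - \left(-32 + 58 \left(20 - 20 i\right)\right) = -4978 - \left(-32 + \left(1160 - 1160 i\right)\right) = -4978 - \left(1128 - 1160 i\right) = -6106 + 1160 i$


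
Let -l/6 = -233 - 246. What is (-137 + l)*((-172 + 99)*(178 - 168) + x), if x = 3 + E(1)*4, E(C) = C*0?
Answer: -1989799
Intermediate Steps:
E(C) = 0
x = 3 (x = 3 + 0*4 = 3 + 0 = 3)
l = 2874 (l = -6*(-233 - 246) = -6*(-479) = 2874)
(-137 + l)*((-172 + 99)*(178 - 168) + x) = (-137 + 2874)*((-172 + 99)*(178 - 168) + 3) = 2737*(-73*10 + 3) = 2737*(-730 + 3) = 2737*(-727) = -1989799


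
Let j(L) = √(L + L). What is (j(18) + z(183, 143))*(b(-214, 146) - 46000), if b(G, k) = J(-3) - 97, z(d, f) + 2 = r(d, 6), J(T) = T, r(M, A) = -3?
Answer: -46100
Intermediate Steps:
j(L) = √2*√L (j(L) = √(2*L) = √2*√L)
z(d, f) = -5 (z(d, f) = -2 - 3 = -5)
b(G, k) = -100 (b(G, k) = -3 - 97 = -100)
(j(18) + z(183, 143))*(b(-214, 146) - 46000) = (√2*√18 - 5)*(-100 - 46000) = (√2*(3*√2) - 5)*(-46100) = (6 - 5)*(-46100) = 1*(-46100) = -46100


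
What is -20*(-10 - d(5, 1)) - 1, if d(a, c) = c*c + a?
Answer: 319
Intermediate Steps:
d(a, c) = a + c**2 (d(a, c) = c**2 + a = a + c**2)
-20*(-10 - d(5, 1)) - 1 = -20*(-10 - (5 + 1**2)) - 1 = -20*(-10 - (5 + 1)) - 1 = -20*(-10 - 1*6) - 1 = -20*(-10 - 6) - 1 = -20*(-16) - 1 = 320 - 1 = 319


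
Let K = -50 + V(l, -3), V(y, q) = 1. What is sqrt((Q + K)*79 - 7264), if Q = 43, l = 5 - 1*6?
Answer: I*sqrt(7738) ≈ 87.966*I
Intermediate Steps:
l = -1 (l = 5 - 6 = -1)
K = -49 (K = -50 + 1 = -49)
sqrt((Q + K)*79 - 7264) = sqrt((43 - 49)*79 - 7264) = sqrt(-6*79 - 7264) = sqrt(-474 - 7264) = sqrt(-7738) = I*sqrt(7738)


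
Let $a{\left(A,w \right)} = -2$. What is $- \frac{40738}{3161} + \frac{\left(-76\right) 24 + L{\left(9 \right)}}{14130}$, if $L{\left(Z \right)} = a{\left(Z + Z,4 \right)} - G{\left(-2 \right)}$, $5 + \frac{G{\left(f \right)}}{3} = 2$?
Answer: $- \frac{581371477}{44664930} \approx -13.016$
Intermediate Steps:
$G{\left(f \right)} = -9$ ($G{\left(f \right)} = -15 + 3 \cdot 2 = -15 + 6 = -9$)
$L{\left(Z \right)} = 7$ ($L{\left(Z \right)} = -2 - -9 = -2 + 9 = 7$)
$- \frac{40738}{3161} + \frac{\left(-76\right) 24 + L{\left(9 \right)}}{14130} = - \frac{40738}{3161} + \frac{\left(-76\right) 24 + 7}{14130} = \left(-40738\right) \frac{1}{3161} + \left(-1824 + 7\right) \frac{1}{14130} = - \frac{40738}{3161} - \frac{1817}{14130} = - \frac{581371477}{44664930}$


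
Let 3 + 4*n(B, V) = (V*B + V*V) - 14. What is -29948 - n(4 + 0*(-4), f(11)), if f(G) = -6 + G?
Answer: -29955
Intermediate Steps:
n(B, V) = -17/4 + V²/4 + B*V/4 (n(B, V) = -¾ + ((V*B + V*V) - 14)/4 = -¾ + ((B*V + V²) - 14)/4 = -¾ + ((V² + B*V) - 14)/4 = -¾ + (-14 + V² + B*V)/4 = -¾ + (-7/2 + V²/4 + B*V/4) = -17/4 + V²/4 + B*V/4)
-29948 - n(4 + 0*(-4), f(11)) = -29948 - (-17/4 + (-6 + 11)²/4 + (4 + 0*(-4))*(-6 + 11)/4) = -29948 - (-17/4 + (¼)*5² + (¼)*(4 + 0)*5) = -29948 - (-17/4 + (¼)*25 + (¼)*4*5) = -29948 - (-17/4 + 25/4 + 5) = -29948 - 1*7 = -29948 - 7 = -29955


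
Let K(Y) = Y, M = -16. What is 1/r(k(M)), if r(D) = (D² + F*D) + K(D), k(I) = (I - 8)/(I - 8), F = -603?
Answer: -1/601 ≈ -0.0016639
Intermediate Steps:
k(I) = 1 (k(I) = (-8 + I)/(-8 + I) = 1)
r(D) = D² - 602*D (r(D) = (D² - 603*D) + D = D² - 602*D)
1/r(k(M)) = 1/(1*(-602 + 1)) = 1/(1*(-601)) = 1/(-601) = -1/601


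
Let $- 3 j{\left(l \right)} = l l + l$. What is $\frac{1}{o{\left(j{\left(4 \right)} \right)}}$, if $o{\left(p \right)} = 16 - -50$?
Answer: $\frac{1}{66} \approx 0.015152$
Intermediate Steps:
$j{\left(l \right)} = - \frac{l}{3} - \frac{l^{2}}{3}$ ($j{\left(l \right)} = - \frac{l l + l}{3} = - \frac{l^{2} + l}{3} = - \frac{l + l^{2}}{3} = - \frac{l}{3} - \frac{l^{2}}{3}$)
$o{\left(p \right)} = 66$ ($o{\left(p \right)} = 16 + 50 = 66$)
$\frac{1}{o{\left(j{\left(4 \right)} \right)}} = \frac{1}{66}$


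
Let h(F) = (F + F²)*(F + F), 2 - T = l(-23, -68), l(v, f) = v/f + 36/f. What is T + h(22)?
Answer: 1514101/68 ≈ 22266.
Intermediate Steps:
l(v, f) = 36/f + v/f
T = 149/68 (T = 2 - (36 - 23)/(-68) = 2 - (-1)*13/68 = 2 - 1*(-13/68) = 2 + 13/68 = 149/68 ≈ 2.1912)
h(F) = 2*F*(F + F²) (h(F) = (F + F²)*(2*F) = 2*F*(F + F²))
T + h(22) = 149/68 + 2*22²*(1 + 22) = 149/68 + 2*484*23 = 149/68 + 22264 = 1514101/68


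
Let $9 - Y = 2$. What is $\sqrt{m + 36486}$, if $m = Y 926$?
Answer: $2 \sqrt{10742} \approx 207.29$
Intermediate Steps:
$Y = 7$ ($Y = 9 - 2 = 7$)
$m = 6482$ ($m = 7 \cdot 926 = 6482$)
$\sqrt{m + 36486} = \sqrt{6482 + 36486} = \sqrt{42968} = 2 \sqrt{10742}$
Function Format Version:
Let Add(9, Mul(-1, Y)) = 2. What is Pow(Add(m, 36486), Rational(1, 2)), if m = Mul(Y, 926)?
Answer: Mul(2, Pow(10742, Rational(1, 2))) ≈ 207.29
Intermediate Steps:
Y = 7 (Y = Add(9, Mul(-1, 2)) = Add(9, -2) = 7)
m = 6482 (m = Mul(7, 926) = 6482)
Pow(Add(m, 36486), Rational(1, 2)) = Pow(Add(6482, 36486), Rational(1, 2)) = Pow(42968, Rational(1, 2)) = Mul(2, Pow(10742, Rational(1, 2)))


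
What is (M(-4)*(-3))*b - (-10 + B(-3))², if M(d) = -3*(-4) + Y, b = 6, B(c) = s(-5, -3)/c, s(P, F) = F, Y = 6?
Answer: -405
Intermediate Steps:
B(c) = -3/c
M(d) = 18 (M(d) = -3*(-4) + 6 = 12 + 6 = 18)
(M(-4)*(-3))*b - (-10 + B(-3))² = (18*(-3))*6 - (-10 - 3/(-3))² = -54*6 - (-10 - 3*(-⅓))² = -324 - (-10 + 1)² = -324 - 1*(-9)² = -324 - 1*81 = -324 - 81 = -405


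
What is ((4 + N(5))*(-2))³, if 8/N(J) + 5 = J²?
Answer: -85184/125 ≈ -681.47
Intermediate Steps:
N(J) = 8/(-5 + J²)
((4 + N(5))*(-2))³ = ((4 + 8/(-5 + 5²))*(-2))³ = ((4 + 8/(-5 + 25))*(-2))³ = ((4 + 8/20)*(-2))³ = ((4 + 8*(1/20))*(-2))³ = ((4 + ⅖)*(-2))³ = ((22/5)*(-2))³ = (-44/5)³ = -85184/125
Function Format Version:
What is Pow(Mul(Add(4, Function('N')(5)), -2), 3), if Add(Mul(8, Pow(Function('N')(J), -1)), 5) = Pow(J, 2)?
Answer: Rational(-85184, 125) ≈ -681.47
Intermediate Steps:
Function('N')(J) = Mul(8, Pow(Add(-5, Pow(J, 2)), -1))
Pow(Mul(Add(4, Function('N')(5)), -2), 3) = Pow(Mul(Add(4, Mul(8, Pow(Add(-5, Pow(5, 2)), -1))), -2), 3) = Pow(Mul(Add(4, Mul(8, Pow(Add(-5, 25), -1))), -2), 3) = Pow(Mul(Add(4, Mul(8, Pow(20, -1))), -2), 3) = Pow(Mul(Add(4, Mul(8, Rational(1, 20))), -2), 3) = Pow(Mul(Add(4, Rational(2, 5)), -2), 3) = Pow(Mul(Rational(22, 5), -2), 3) = Pow(Rational(-44, 5), 3) = Rational(-85184, 125)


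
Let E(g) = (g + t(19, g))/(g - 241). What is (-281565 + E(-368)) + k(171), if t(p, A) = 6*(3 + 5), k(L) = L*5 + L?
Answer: -170847931/609 ≈ -2.8054e+5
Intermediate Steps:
k(L) = 6*L (k(L) = 5*L + L = 6*L)
t(p, A) = 48 (t(p, A) = 6*8 = 48)
E(g) = (48 + g)/(-241 + g) (E(g) = (g + 48)/(g - 241) = (48 + g)/(-241 + g))
(-281565 + E(-368)) + k(171) = (-281565 + (48 - 368)/(-241 - 368)) + 6*171 = (-281565 - 320/(-609)) + 1026 = (-281565 - 1/609*(-320)) + 1026 = (-281565 + 320/609) + 1026 = -171472765/609 + 1026 = -170847931/609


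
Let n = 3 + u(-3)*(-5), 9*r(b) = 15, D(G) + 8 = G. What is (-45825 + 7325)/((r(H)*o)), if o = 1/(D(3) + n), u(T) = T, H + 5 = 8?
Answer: -300300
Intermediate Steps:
H = 3 (H = -5 + 8 = 3)
D(G) = -8 + G
r(b) = 5/3 (r(b) = (1/9)*15 = 5/3)
n = 18 (n = 3 - 3*(-5) = 3 + 15 = 18)
o = 1/13 (o = 1/((-8 + 3) + 18) = 1/(-5 + 18) = 1/13 ≈ 0.076923)
(-45825 + 7325)/((r(H)*o)) = (-45825 + 7325)/(((5/3)*(1/13))) = -38500/5/39 = -38500*39/5 = -300300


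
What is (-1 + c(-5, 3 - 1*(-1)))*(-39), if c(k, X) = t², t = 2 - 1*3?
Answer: 0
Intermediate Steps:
t = -1 (t = 2 - 3 = -1)
c(k, X) = 1 (c(k, X) = (-1)² = 1)
(-1 + c(-5, 3 - 1*(-1)))*(-39) = (-1 + 1)*(-39) = 0*(-39) = 0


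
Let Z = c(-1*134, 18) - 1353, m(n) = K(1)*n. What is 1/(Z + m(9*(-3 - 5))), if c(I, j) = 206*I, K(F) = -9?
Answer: -1/28309 ≈ -3.5324e-5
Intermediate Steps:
m(n) = -9*n
Z = -28957 (Z = 206*(-1*134) - 1353 = 206*(-134) - 1353 = -27604 - 1353 = -28957)
1/(Z + m(9*(-3 - 5))) = 1/(-28957 - 81*(-3 - 5)) = 1/(-28957 - 81*(-8)) = 1/(-28957 - 9*(-72)) = 1/(-28957 + 648) = 1/(-28309) = -1/28309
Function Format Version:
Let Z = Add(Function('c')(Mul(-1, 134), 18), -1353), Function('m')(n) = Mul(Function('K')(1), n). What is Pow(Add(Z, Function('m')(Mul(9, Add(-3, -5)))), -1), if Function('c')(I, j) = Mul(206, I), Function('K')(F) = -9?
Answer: Rational(-1, 28309) ≈ -3.5324e-5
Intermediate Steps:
Function('m')(n) = Mul(-9, n)
Z = -28957 (Z = Add(Mul(206, Mul(-1, 134)), -1353) = Add(Mul(206, -134), -1353) = Add(-27604, -1353) = -28957)
Pow(Add(Z, Function('m')(Mul(9, Add(-3, -5)))), -1) = Pow(Add(-28957, Mul(-9, Mul(9, Add(-3, -5)))), -1) = Pow(Add(-28957, Mul(-9, Mul(9, -8))), -1) = Pow(Add(-28957, Mul(-9, -72)), -1) = Pow(Add(-28957, 648), -1) = Pow(-28309, -1) = Rational(-1, 28309)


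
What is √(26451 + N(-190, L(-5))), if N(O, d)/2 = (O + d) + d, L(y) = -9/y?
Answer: √651955/5 ≈ 161.49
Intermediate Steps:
N(O, d) = 2*O + 4*d (N(O, d) = 2*((O + d) + d) = 2*(O + 2*d) = 2*O + 4*d)
√(26451 + N(-190, L(-5))) = √(26451 + (2*(-190) + 4*(-9/(-5)))) = √(26451 + (-380 + 4*(-9*(-⅕)))) = √(26451 + (-380 + 4*(9/5))) = √(26451 + (-380 + 36/5)) = √(26451 - 1864/5) = √(130391/5) = √651955/5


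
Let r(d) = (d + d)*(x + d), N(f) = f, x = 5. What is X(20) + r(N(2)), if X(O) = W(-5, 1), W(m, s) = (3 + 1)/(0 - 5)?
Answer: 136/5 ≈ 27.200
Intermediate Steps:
W(m, s) = -⅘ (W(m, s) = 4/(-5) = 4*(-⅕) = -⅘)
X(O) = -⅘
r(d) = 2*d*(5 + d) (r(d) = (d + d)*(5 + d) = (2*d)*(5 + d) = 2*d*(5 + d))
X(20) + r(N(2)) = -⅘ + 2*2*(5 + 2) = -⅘ + 2*2*7 = -⅘ + 28 = 136/5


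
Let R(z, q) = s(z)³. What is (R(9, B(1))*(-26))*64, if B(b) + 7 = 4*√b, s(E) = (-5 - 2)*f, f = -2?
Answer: -4566016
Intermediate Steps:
s(E) = 14 (s(E) = (-5 - 2)*(-2) = -7*(-2) = 14)
B(b) = -7 + 4*√b
R(z, q) = 2744 (R(z, q) = 14³ = 2744)
(R(9, B(1))*(-26))*64 = (2744*(-26))*64 = -71344*64 = -4566016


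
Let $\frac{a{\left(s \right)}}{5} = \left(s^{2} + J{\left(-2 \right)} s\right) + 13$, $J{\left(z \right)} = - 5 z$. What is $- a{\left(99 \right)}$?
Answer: $-54020$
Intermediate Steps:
$a{\left(s \right)} = 65 + 5 s^{2} + 50 s$ ($a{\left(s \right)} = 5 \left(\left(s^{2} + \left(-5\right) \left(-2\right) s\right) + 13\right) = 5 \left(\left(s^{2} + 10 s\right) + 13\right) = 5 \left(13 + s^{2} + 10 s\right) = 65 + 5 s^{2} + 50 s$)
$- a{\left(99 \right)} = - (65 + 5 \cdot 99^{2} + 50 \cdot 99) = - (65 + 5 \cdot 9801 + 4950) = - (65 + 49005 + 4950) = \left(-1\right) 54020 = -54020$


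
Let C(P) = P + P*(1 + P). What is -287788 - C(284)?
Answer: -369012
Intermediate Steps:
-287788 - C(284) = -287788 - 284*(2 + 284) = -287788 - 284*286 = -287788 - 1*81224 = -287788 - 81224 = -369012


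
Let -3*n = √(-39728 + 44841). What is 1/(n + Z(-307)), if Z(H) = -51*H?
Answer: 140913/2206269728 + 3*√5113/2206269728 ≈ 6.3967e-5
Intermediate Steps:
n = -√5113/3 (n = -√(-39728 + 44841)/3 = -√5113/3 ≈ -23.835)
1/(n + Z(-307)) = 1/(-√5113/3 - 51*(-307)) = 1/(-√5113/3 + 15657) = 1/(15657 - √5113/3)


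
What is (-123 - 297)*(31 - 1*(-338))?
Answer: -154980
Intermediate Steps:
(-123 - 297)*(31 - 1*(-338)) = -420*(31 + 338) = -420*369 = -154980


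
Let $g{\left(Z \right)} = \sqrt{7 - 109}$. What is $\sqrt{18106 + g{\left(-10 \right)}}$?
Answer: $\sqrt{18106 + i \sqrt{102}} \approx 134.56 + 0.0375 i$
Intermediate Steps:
$g{\left(Z \right)} = i \sqrt{102}$ ($g{\left(Z \right)} = \sqrt{-102} = i \sqrt{102}$)
$\sqrt{18106 + g{\left(-10 \right)}} = \sqrt{18106 + i \sqrt{102}}$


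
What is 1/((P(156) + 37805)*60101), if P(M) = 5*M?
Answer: 1/2318997085 ≈ 4.3122e-10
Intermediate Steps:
1/((P(156) + 37805)*60101) = 1/((5*156 + 37805)*60101) = (1/60101)/(780 + 37805) = (1/60101)/38585 = (1/38585)*(1/60101) = 1/2318997085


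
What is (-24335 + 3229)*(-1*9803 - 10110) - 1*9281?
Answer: 420274497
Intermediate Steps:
(-24335 + 3229)*(-1*9803 - 10110) - 1*9281 = -21106*(-9803 - 10110) - 9281 = -21106*(-19913) - 9281 = 420283778 - 9281 = 420274497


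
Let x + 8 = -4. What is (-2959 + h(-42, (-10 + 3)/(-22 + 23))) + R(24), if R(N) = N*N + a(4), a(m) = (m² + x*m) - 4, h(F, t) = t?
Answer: -2426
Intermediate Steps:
x = -12 (x = -8 - 4 = -12)
a(m) = -4 + m² - 12*m (a(m) = (m² - 12*m) - 4 = -4 + m² - 12*m)
R(N) = -36 + N² (R(N) = N*N + (-4 + 4² - 12*4) = N² + (-4 + 16 - 48) = N² - 36 = -36 + N²)
(-2959 + h(-42, (-10 + 3)/(-22 + 23))) + R(24) = (-2959 + (-10 + 3)/(-22 + 23)) + (-36 + 24²) = (-2959 - 7/1) + (-36 + 576) = (-2959 - 7*1) + 540 = (-2959 - 7) + 540 = -2966 + 540 = -2426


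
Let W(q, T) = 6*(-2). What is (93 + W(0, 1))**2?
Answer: 6561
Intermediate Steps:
W(q, T) = -12
(93 + W(0, 1))**2 = (93 - 12)**2 = 81**2 = 6561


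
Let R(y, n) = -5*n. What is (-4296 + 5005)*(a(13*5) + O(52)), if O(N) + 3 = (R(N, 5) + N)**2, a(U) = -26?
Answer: 496300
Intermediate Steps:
O(N) = -3 + (-25 + N)**2 (O(N) = -3 + (-5*5 + N)**2 = -3 + (-25 + N)**2)
(-4296 + 5005)*(a(13*5) + O(52)) = (-4296 + 5005)*(-26 + (-3 + (-25 + 52)**2)) = 709*(-26 + (-3 + 27**2)) = 709*(-26 + (-3 + 729)) = 709*(-26 + 726) = 709*700 = 496300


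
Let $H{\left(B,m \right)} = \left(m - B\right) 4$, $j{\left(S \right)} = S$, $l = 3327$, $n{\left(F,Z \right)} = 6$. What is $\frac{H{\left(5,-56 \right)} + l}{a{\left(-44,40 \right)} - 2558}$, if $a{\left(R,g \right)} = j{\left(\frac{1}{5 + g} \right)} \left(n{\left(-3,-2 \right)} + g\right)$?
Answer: $- \frac{138735}{115064} \approx -1.2057$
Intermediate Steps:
$H{\left(B,m \right)} = - 4 B + 4 m$
$a{\left(R,g \right)} = \frac{6 + g}{5 + g}$
$\frac{H{\left(5,-56 \right)} + l}{a{\left(-44,40 \right)} - 2558} = \frac{\left(\left(-4\right) 5 + 4 \left(-56\right)\right) + 3327}{\frac{6 + 40}{5 + 40} - 2558} = \frac{\left(-20 - 224\right) + 3327}{\frac{1}{45} \cdot 46 - 2558} = \frac{-244 + 3327}{\frac{1}{45} \cdot 46 - 2558} = \frac{3083}{\frac{46}{45} - 2558} = \frac{3083}{- \frac{115064}{45}} = 3083 \left(- \frac{45}{115064}\right) = - \frac{138735}{115064}$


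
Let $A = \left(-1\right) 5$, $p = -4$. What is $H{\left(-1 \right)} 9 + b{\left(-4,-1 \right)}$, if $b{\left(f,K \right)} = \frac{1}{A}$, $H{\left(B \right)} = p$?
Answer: $- \frac{181}{5} \approx -36.2$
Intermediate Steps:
$A = -5$
$H{\left(B \right)} = -4$
$b{\left(f,K \right)} = - \frac{1}{5}$ ($b{\left(f,K \right)} = \frac{1}{-5} = - \frac{1}{5}$)
$H{\left(-1 \right)} 9 + b{\left(-4,-1 \right)} = \left(-4\right) 9 - \frac{1}{5} = -36 - \frac{1}{5} = - \frac{181}{5}$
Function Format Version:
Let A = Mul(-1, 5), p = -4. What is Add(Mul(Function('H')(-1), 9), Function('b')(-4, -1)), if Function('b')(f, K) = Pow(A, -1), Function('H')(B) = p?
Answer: Rational(-181, 5) ≈ -36.200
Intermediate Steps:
A = -5
Function('H')(B) = -4
Function('b')(f, K) = Rational(-1, 5) (Function('b')(f, K) = Pow(-5, -1) = Rational(-1, 5))
Add(Mul(Function('H')(-1), 9), Function('b')(-4, -1)) = Add(Mul(-4, 9), Rational(-1, 5)) = Add(-36, Rational(-1, 5)) = Rational(-181, 5)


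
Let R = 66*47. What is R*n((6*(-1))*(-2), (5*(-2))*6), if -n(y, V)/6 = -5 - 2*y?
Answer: 539748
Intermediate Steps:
R = 3102
n(y, V) = 30 + 12*y (n(y, V) = -6*(-5 - 2*y) = 30 + 12*y)
R*n((6*(-1))*(-2), (5*(-2))*6) = 3102*(30 + 12*((6*(-1))*(-2))) = 3102*(30 + 12*(-6*(-2))) = 3102*(30 + 12*12) = 3102*(30 + 144) = 3102*174 = 539748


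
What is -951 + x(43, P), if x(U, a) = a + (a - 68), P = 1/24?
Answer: -12227/12 ≈ -1018.9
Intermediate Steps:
P = 1/24 ≈ 0.041667
x(U, a) = -68 + 2*a (x(U, a) = a + (-68 + a) = -68 + 2*a)
-951 + x(43, P) = -951 + (-68 + 2*(1/24)) = -951 + (-68 + 1/12) = -951 - 815/12 = -12227/12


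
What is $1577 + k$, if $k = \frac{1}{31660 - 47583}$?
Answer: $\frac{25110570}{15923} \approx 1577.0$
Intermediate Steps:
$k = - \frac{1}{15923}$ ($k = \frac{1}{-15923} = - \frac{1}{15923} \approx -6.2802 \cdot 10^{-5}$)
$1577 + k = 1577 - \frac{1}{15923} = \frac{25110570}{15923}$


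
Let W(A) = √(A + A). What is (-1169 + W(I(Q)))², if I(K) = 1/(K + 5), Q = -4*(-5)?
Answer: (5845 - √2)²/25 ≈ 1.3659e+6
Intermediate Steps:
Q = 20
I(K) = 1/(5 + K)
W(A) = √2*√A (W(A) = √(2*A) = √2*√A)
(-1169 + W(I(Q)))² = (-1169 + √2*√(1/(5 + 20)))² = (-1169 + √2*√(1/25))² = (-1169 + √2*(⅕))² = (-1169 + √2/5)²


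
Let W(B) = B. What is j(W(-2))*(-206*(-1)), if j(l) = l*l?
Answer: 824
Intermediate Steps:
j(l) = l²
j(W(-2))*(-206*(-1)) = (-2)²*(-206*(-1)) = 4*206 = 824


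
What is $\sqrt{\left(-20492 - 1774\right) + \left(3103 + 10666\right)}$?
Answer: $i \sqrt{8497} \approx 92.179 i$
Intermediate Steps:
$\sqrt{\left(-20492 - 1774\right) + \left(3103 + 10666\right)} = \sqrt{-22266 + 13769} = \sqrt{-8497} = i \sqrt{8497}$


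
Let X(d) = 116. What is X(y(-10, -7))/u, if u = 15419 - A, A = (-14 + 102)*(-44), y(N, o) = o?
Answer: 116/19291 ≈ 0.0060132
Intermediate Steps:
A = -3872 (A = 88*(-44) = -3872)
u = 19291 (u = 15419 - 1*(-3872) = 15419 + 3872 = 19291)
X(y(-10, -7))/u = 116/19291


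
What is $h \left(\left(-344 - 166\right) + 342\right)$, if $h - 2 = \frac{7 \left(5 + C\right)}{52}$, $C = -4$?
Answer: $- \frac{4662}{13} \approx -358.62$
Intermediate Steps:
$h = \frac{111}{52}$ ($h = 2 + \frac{7 \left(5 - 4\right)}{52} = 2 + 7 \cdot 1 \cdot \frac{1}{52} = 2 + 7 \cdot \frac{1}{52} = 2 + \frac{7}{52} = \frac{111}{52} \approx 2.1346$)
$h \left(\left(-344 - 166\right) + 342\right) = \frac{111 \left(\left(-344 - 166\right) + 342\right)}{52} = \frac{111 \left(-510 + 342\right)}{52} = \frac{111}{52} \left(-168\right) = - \frac{4662}{13}$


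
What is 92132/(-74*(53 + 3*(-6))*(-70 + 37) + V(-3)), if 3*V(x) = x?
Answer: 92132/85469 ≈ 1.0780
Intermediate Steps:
V(x) = x/3
92132/(-74*(53 + 3*(-6))*(-70 + 37) + V(-3)) = 92132/(-74*(53 + 3*(-6))*(-70 + 37) + (⅓)*(-3)) = 92132/(-74*(53 - 18)*(-33) - 1) = 92132/(-2590*(-33) - 1) = 92132/(-74*(-1155) - 1) = 92132/(85470 - 1) = 92132/85469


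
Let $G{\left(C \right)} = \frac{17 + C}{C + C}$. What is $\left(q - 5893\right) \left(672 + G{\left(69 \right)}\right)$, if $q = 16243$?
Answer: $6961650$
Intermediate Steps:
$G{\left(C \right)} = \frac{17 + C}{2 C}$
$\left(q - 5893\right) \left(672 + G{\left(69 \right)}\right) = \left(16243 - 5893\right) \left(672 + \frac{17 + 69}{2 \cdot 69}\right) = 10350 \left(672 + \frac{1}{2} \cdot \frac{1}{69} \cdot 86\right) = 10350 \left(672 + \frac{43}{69}\right) = 10350 \cdot \frac{46411}{69} = 6961650$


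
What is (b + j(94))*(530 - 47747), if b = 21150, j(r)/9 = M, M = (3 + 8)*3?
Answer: -1012662999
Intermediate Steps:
M = 33 (M = 11*3 = 33)
j(r) = 297 (j(r) = 9*33 = 297)
(b + j(94))*(530 - 47747) = (21150 + 297)*(530 - 47747) = 21447*(-47217) = -1012662999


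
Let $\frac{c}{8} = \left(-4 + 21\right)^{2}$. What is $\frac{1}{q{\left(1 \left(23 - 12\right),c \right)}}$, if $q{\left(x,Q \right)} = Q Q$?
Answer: $\frac{1}{5345344} \approx 1.8708 \cdot 10^{-7}$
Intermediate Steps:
$c = 2312$ ($c = 8 \left(-4 + 21\right)^{2} = 8 \cdot 17^{2} = 8 \cdot 289 = 2312$)
$q{\left(x,Q \right)} = Q^{2}$
$\frac{1}{q{\left(1 \left(23 - 12\right),c \right)}} = \frac{1}{2312^{2}} = \frac{1}{5345344}$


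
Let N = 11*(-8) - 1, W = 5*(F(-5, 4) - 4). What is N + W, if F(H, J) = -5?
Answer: -134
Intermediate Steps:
W = -45 (W = 5*(-5 - 4) = 5*(-9) = -45)
N = -89 (N = -88 - 1 = -89)
N + W = -89 - 45 = -134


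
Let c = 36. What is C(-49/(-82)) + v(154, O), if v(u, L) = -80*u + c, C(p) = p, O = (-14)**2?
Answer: -1007239/82 ≈ -12283.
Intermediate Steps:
O = 196
v(u, L) = 36 - 80*u (v(u, L) = -80*u + 36 = 36 - 80*u)
C(-49/(-82)) + v(154, O) = -49/(-82) + (36 - 80*154) = -49*(-1/82) + (36 - 12320) = 49/82 - 12284 = -1007239/82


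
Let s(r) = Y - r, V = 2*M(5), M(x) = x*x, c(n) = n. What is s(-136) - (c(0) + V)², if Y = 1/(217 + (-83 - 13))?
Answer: -286043/121 ≈ -2364.0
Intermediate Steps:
Y = 1/121 (Y = 1/(217 - 96) = 1/121 ≈ 0.0082645)
M(x) = x²
V = 50 (V = 2*5² = 2*25 = 50)
s(r) = 1/121 - r
s(-136) - (c(0) + V)² = (1/121 - 1*(-136)) - (0 + 50)² = (1/121 + 136) - 1*50² = 16457/121 - 1*2500 = 16457/121 - 2500 = -286043/121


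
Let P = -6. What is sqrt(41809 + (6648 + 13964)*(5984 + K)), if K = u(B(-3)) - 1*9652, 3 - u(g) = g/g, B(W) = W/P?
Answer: I*sqrt(75521783) ≈ 8690.3*I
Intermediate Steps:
B(W) = -W/6 (B(W) = W/(-6) = W*(-1/6) = -W/6)
u(g) = 2 (u(g) = 3 - g/g = 3 - 1*1 = 3 - 1 = 2)
K = -9650 (K = 2 - 1*9652 = 2 - 9652 = -9650)
sqrt(41809 + (6648 + 13964)*(5984 + K)) = sqrt(41809 + (6648 + 13964)*(5984 - 9650)) = sqrt(41809 + 20612*(-3666)) = sqrt(41809 - 75563592) = sqrt(-75521783) = I*sqrt(75521783)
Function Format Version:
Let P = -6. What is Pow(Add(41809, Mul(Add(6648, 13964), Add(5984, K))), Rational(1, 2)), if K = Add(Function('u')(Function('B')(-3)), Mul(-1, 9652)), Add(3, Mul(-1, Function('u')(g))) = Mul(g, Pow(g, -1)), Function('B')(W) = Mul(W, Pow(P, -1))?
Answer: Mul(I, Pow(75521783, Rational(1, 2))) ≈ Mul(8690.3, I)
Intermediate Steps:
Function('B')(W) = Mul(Rational(-1, 6), W) (Function('B')(W) = Mul(W, Pow(-6, -1)) = Mul(W, Rational(-1, 6)) = Mul(Rational(-1, 6), W))
Function('u')(g) = 2 (Function('u')(g) = Add(3, Mul(-1, Mul(g, Pow(g, -1)))) = Add(3, Mul(-1, 1)) = Add(3, -1) = 2)
K = -9650 (K = Add(2, Mul(-1, 9652)) = Add(2, -9652) = -9650)
Pow(Add(41809, Mul(Add(6648, 13964), Add(5984, K))), Rational(1, 2)) = Pow(Add(41809, Mul(Add(6648, 13964), Add(5984, -9650))), Rational(1, 2)) = Pow(Add(41809, Mul(20612, -3666)), Rational(1, 2)) = Pow(Add(41809, -75563592), Rational(1, 2)) = Pow(-75521783, Rational(1, 2)) = Mul(I, Pow(75521783, Rational(1, 2)))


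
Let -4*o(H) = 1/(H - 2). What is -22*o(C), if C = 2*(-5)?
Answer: -11/24 ≈ -0.45833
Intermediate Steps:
C = -10
o(H) = -1/(4*(-2 + H)) (o(H) = -1/(4*(H - 2)) = -1/(4*(-2 + H)))
-22*o(C) = -(-22)/(-8 + 4*(-10)) = -(-22)/(-8 - 40) = -(-22)/(-48) = -(-22)*(-1)/48 = -22*1/48 = -11/24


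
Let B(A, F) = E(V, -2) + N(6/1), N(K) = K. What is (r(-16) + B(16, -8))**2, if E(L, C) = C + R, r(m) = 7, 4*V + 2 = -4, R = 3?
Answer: 196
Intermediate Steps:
V = -3/2 (V = -1/2 + (1/4)*(-4) = -1/2 - 1 = -3/2 ≈ -1.5000)
E(L, C) = 3 + C (E(L, C) = C + 3 = 3 + C)
B(A, F) = 7 (B(A, F) = (3 - 2) + 6/1 = 1 + 6*1 = 1 + 6 = 7)
(r(-16) + B(16, -8))**2 = (7 + 7)**2 = 14**2 = 196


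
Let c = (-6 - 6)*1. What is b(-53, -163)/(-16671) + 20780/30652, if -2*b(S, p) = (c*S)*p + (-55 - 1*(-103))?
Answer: -103471395/42583291 ≈ -2.4299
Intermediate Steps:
c = -12 (c = -12*1 = -12)
b(S, p) = -24 + 6*S*p (b(S, p) = -((-12*S)*p + (-55 - 1*(-103)))/2 = -(-12*S*p + (-55 + 103))/2 = -(-12*S*p + 48)/2 = -(48 - 12*S*p)/2 = -24 + 6*S*p)
b(-53, -163)/(-16671) + 20780/30652 = (-24 + 6*(-53)*(-163))/(-16671) + 20780/30652 = (-24 + 51834)*(-1/16671) + 20780*(1/30652) = 51810*(-1/16671) + 5195/7663 = -17270/5557 + 5195/7663 = -103471395/42583291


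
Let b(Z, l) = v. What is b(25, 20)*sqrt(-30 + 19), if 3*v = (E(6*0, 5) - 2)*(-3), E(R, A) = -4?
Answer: 6*I*sqrt(11) ≈ 19.9*I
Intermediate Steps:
v = 6 (v = ((-4 - 2)*(-3))/3 = (-6*(-3))/3 = (1/3)*18 = 6)
b(Z, l) = 6
b(25, 20)*sqrt(-30 + 19) = 6*sqrt(-30 + 19) = 6*sqrt(-11) = 6*(I*sqrt(11)) = 6*I*sqrt(11)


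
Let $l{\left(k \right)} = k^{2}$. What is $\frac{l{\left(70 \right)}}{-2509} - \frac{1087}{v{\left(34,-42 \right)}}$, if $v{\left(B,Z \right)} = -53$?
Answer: $\frac{2467583}{132977} \approx 18.556$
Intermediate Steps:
$\frac{l{\left(70 \right)}}{-2509} - \frac{1087}{v{\left(34,-42 \right)}} = \frac{70^{2}}{-2509} - \frac{1087}{-53} = 4900 \left(- \frac{1}{2509}\right) - - \frac{1087}{53} = - \frac{4900}{2509} + \frac{1087}{53} = \frac{2467583}{132977}$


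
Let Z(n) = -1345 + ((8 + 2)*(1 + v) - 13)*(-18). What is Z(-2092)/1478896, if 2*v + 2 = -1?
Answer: -1021/1478896 ≈ -0.00069038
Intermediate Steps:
v = -3/2 (v = -1 + (½)*(-1) = -1 - ½ = -3/2 ≈ -1.5000)
Z(n) = -1021 (Z(n) = -1345 + ((8 + 2)*(1 - 3/2) - 13)*(-18) = -1345 + (10*(-½) - 13)*(-18) = -1345 + (-5 - 13)*(-18) = -1345 - 18*(-18) = -1345 + 324 = -1021)
Z(-2092)/1478896 = -1021/1478896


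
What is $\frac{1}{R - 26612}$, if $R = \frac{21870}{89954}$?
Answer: $- \frac{44977}{1196916989} \approx -3.7577 \cdot 10^{-5}$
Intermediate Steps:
$R = \frac{10935}{44977}$ ($R = 21870 \cdot \frac{1}{89954} = \frac{10935}{44977} \approx 0.24312$)
$\frac{1}{R - 26612} = \frac{1}{\frac{10935}{44977} - 26612} = \frac{1}{- \frac{1196916989}{44977}} = - \frac{44977}{1196916989}$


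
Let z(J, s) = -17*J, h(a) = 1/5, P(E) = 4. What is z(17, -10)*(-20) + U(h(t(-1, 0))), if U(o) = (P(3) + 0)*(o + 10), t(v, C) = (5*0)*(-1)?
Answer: 29104/5 ≈ 5820.8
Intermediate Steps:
t(v, C) = 0 (t(v, C) = 0*(-1) = 0)
h(a) = ⅕
U(o) = 40 + 4*o (U(o) = (4 + 0)*(o + 10) = 4*(10 + o) = 40 + 4*o)
z(17, -10)*(-20) + U(h(t(-1, 0))) = -17*17*(-20) + (40 + 4*(⅕)) = -289*(-20) + (40 + ⅘) = 5780 + 204/5 = 29104/5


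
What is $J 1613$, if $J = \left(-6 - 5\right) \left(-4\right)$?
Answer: $70972$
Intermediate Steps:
$J = 44$ ($J = \left(-11\right) \left(-4\right) = 44$)
$J 1613 = 44 \cdot 1613 = 70972$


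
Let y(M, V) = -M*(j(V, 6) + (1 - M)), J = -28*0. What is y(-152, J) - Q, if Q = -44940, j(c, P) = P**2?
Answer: 73668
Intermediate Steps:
J = 0
y(M, V) = -M*(37 - M) (y(M, V) = -M*(6**2 + (1 - M)) = -M*(36 + (1 - M)) = -M*(37 - M))
y(-152, J) - Q = -152*(-37 - 152) - 1*(-44940) = -152*(-189) + 44940 = 28728 + 44940 = 73668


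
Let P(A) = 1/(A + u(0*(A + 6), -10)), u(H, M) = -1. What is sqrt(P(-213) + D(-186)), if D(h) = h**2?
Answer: sqrt(1584358202)/214 ≈ 186.00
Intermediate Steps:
P(A) = 1/(-1 + A) (P(A) = 1/(A - 1) = 1/(-1 + A))
sqrt(P(-213) + D(-186)) = sqrt(1/(-1 - 213) + (-186)**2) = sqrt(1/(-214) + 34596) = sqrt(-1/214 + 34596) = sqrt(7403543/214) = sqrt(1584358202)/214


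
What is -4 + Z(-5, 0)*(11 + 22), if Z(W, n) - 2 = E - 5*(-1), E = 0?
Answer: 227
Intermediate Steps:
Z(W, n) = 7 (Z(W, n) = 2 + (0 - 5*(-1)) = 2 + (0 + 5) = 2 + 5 = 7)
-4 + Z(-5, 0)*(11 + 22) = -4 + 7*(11 + 22) = -4 + 7*33 = -4 + 231 = 227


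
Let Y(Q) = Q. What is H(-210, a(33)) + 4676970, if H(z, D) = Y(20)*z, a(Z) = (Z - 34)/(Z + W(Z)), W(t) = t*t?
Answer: 4672770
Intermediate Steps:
W(t) = t**2
a(Z) = (-34 + Z)/(Z + Z**2) (a(Z) = (Z - 34)/(Z + Z**2) = (-34 + Z)/(Z + Z**2))
H(z, D) = 20*z
H(-210, a(33)) + 4676970 = 20*(-210) + 4676970 = -4200 + 4676970 = 4672770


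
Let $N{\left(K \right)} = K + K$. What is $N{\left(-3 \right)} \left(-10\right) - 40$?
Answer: $20$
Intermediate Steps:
$N{\left(K \right)} = 2 K$
$N{\left(-3 \right)} \left(-10\right) - 40 = 2 \left(-3\right) \left(-10\right) - 40 = \left(-6\right) \left(-10\right) - 40 = 60 - 40 = 20$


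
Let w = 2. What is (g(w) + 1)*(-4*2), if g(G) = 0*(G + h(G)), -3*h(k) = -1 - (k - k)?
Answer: -8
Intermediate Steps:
h(k) = ⅓ (h(k) = -(-1 - (k - k))/3 = -(-1 - 1*0)/3 = -(-1 + 0)/3 = -⅓*(-1) = ⅓)
g(G) = 0 (g(G) = 0*(G + ⅓) = 0*(⅓ + G) = 0)
(g(w) + 1)*(-4*2) = (0 + 1)*(-4*2) = 1*(-8) = -8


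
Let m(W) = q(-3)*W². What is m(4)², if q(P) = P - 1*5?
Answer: 16384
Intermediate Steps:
q(P) = -5 + P (q(P) = P - 5 = -5 + P)
m(W) = -8*W² (m(W) = (-5 - 3)*W² = -8*W²)
m(4)² = (-8*4²)² = (-8*16)² = (-128)² = 16384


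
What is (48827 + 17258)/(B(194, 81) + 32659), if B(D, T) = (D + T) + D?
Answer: 66085/33128 ≈ 1.9948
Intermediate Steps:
B(D, T) = T + 2*D
(48827 + 17258)/(B(194, 81) + 32659) = (48827 + 17258)/((81 + 2*194) + 32659) = 66085/((81 + 388) + 32659) = 66085/(469 + 32659) = 66085/33128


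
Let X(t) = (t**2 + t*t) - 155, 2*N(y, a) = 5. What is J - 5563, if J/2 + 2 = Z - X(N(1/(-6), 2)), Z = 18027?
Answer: 30772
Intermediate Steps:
N(y, a) = 5/2 (N(y, a) = (1/2)*5 = 5/2)
X(t) = -155 + 2*t**2 (X(t) = (t**2 + t**2) - 155 = 2*t**2 - 155 = -155 + 2*t**2)
J = 36335 (J = -4 + 2*(18027 - (-155 + 2*(5/2)**2)) = -4 + 2*(18027 - (-155 + 2*(25/4))) = -4 + 2*(18027 - (-155 + 25/2)) = -4 + 2*(18027 - 1*(-285/2)) = -4 + 2*(18027 + 285/2) = -4 + 2*(36339/2) = -4 + 36339 = 36335)
J - 5563 = 36335 - 5563 = 30772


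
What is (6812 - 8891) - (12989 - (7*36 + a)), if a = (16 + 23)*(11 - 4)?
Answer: -14543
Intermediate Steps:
a = 273 (a = 39*7 = 273)
(6812 - 8891) - (12989 - (7*36 + a)) = (6812 - 8891) - (12989 - (7*36 + 273)) = -2079 - (12989 - (252 + 273)) = -2079 - (12989 - 1*525) = -2079 - (12989 - 525) = -2079 - 1*12464 = -2079 - 12464 = -14543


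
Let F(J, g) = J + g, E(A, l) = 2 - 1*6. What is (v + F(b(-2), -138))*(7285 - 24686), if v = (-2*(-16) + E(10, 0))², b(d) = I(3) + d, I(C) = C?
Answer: -11258447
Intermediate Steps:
E(A, l) = -4 (E(A, l) = 2 - 6 = -4)
b(d) = 3 + d
v = 784 (v = (-2*(-16) - 4)² = (32 - 4)² = 28² = 784)
(v + F(b(-2), -138))*(7285 - 24686) = (784 + ((3 - 2) - 138))*(7285 - 24686) = (784 + (1 - 138))*(-17401) = (784 - 137)*(-17401) = 647*(-17401) = -11258447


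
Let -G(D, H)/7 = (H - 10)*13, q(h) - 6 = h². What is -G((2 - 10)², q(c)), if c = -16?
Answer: 22932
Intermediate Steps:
q(h) = 6 + h²
G(D, H) = 910 - 91*H (G(D, H) = -7*(H - 10)*13 = -7*(-10 + H)*13 = -7*(-130 + 13*H) = 910 - 91*H)
-G((2 - 10)², q(c)) = -(910 - 91*(6 + (-16)²)) = -(910 - 91*(6 + 256)) = -(910 - 91*262) = -(910 - 23842) = -1*(-22932) = 22932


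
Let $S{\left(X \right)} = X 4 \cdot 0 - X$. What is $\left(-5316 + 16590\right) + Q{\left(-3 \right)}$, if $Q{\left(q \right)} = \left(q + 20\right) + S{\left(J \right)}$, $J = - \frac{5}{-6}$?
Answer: $\frac{67741}{6} \approx 11290.0$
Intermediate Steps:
$J = \frac{5}{6}$ ($J = \left(-5\right) \left(- \frac{1}{6}\right) = \frac{5}{6} \approx 0.83333$)
$S{\left(X \right)} = - X$ ($S{\left(X \right)} = 4 X 0 - X = 0 - X = - X$)
$Q{\left(q \right)} = \frac{115}{6} + q$ ($Q{\left(q \right)} = \left(q + 20\right) - \frac{5}{6} = \left(20 + q\right) - \frac{5}{6} = \frac{115}{6} + q$)
$\left(-5316 + 16590\right) + Q{\left(-3 \right)} = \left(-5316 + 16590\right) + \left(\frac{115}{6} - 3\right) = 11274 + \frac{97}{6} = \frac{67741}{6}$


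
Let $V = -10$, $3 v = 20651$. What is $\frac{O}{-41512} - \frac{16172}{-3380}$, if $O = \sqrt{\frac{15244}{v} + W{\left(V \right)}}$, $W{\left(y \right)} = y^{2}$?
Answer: $\frac{311}{65} - \frac{\sqrt{2724424477}}{214316078} \approx 4.7844$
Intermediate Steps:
$v = \frac{20651}{3}$ ($v = \frac{1}{3} \cdot 20651 = \frac{20651}{3} \approx 6883.7$)
$O = \frac{4 \sqrt{2724424477}}{20651}$ ($O = \sqrt{\frac{15244}{\frac{20651}{3}} + \left(-10\right)^{2}} = \sqrt{15244 \cdot \frac{3}{20651} + 100} = \sqrt{\frac{45732}{20651} + 100} = \sqrt{\frac{2110832}{20651}} = \frac{4 \sqrt{2724424477}}{20651} \approx 10.11$)
$\frac{O}{-41512} - \frac{16172}{-3380} = \frac{\frac{4}{20651} \sqrt{2724424477}}{-41512} - \frac{16172}{-3380} = \frac{4 \sqrt{2724424477}}{20651} \left(- \frac{1}{41512}\right) - - \frac{311}{65} = - \frac{\sqrt{2724424477}}{214316078} + \frac{311}{65} = \frac{311}{65} - \frac{\sqrt{2724424477}}{214316078}$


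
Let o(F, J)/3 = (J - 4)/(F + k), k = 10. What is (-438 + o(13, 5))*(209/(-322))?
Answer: 2104839/7406 ≈ 284.21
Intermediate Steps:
o(F, J) = 3*(-4 + J)/(10 + F) (o(F, J) = 3*((J - 4)/(F + 10)) = 3*((-4 + J)/(10 + F)) = 3*(-4 + J)/(10 + F))
(-438 + o(13, 5))*(209/(-322)) = (-438 + 3*(-4 + 5)/(10 + 13))*(209/(-322)) = (-438 + 3*1/23)*(209*(-1/322)) = (-438 + 3*(1/23)*1)*(-209/322) = (-438 + 3/23)*(-209/322) = -10071/23*(-209/322) = 2104839/7406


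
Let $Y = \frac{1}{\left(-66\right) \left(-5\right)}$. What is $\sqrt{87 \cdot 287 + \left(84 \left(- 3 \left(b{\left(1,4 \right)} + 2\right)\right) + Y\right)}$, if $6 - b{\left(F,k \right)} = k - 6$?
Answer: $\frac{\sqrt{2444696430}}{330} \approx 149.83$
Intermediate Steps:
$Y = \frac{1}{330}$ ($Y = \left(- \frac{1}{66}\right) \left(- \frac{1}{5}\right) = \frac{1}{330} \approx 0.0030303$)
$b{\left(F,k \right)} = 12 - k$ ($b{\left(F,k \right)} = 6 - \left(k - 6\right) = 6 - \left(-6 + k\right) = 12 - k$)
$\sqrt{87 \cdot 287 + \left(84 \left(- 3 \left(b{\left(1,4 \right)} + 2\right)\right) + Y\right)} = \sqrt{87 \cdot 287 + \left(84 \left(- 3 \left(\left(12 - 4\right) + 2\right)\right) + \frac{1}{330}\right)} = \sqrt{24969 + \left(84 \left(- 3 \left(\left(12 - 4\right) + 2\right)\right) + \frac{1}{330}\right)} = \sqrt{24969 + \left(84 \left(- 3 \left(8 + 2\right)\right) + \frac{1}{330}\right)} = \sqrt{24969 + \left(84 \left(\left(-3\right) 10\right) + \frac{1}{330}\right)} = \sqrt{24969 + \left(84 \left(-30\right) + \frac{1}{330}\right)} = \sqrt{24969 + \left(-2520 + \frac{1}{330}\right)} = \sqrt{24969 - \frac{831599}{330}} = \sqrt{\frac{7408171}{330}} = \frac{\sqrt{2444696430}}{330}$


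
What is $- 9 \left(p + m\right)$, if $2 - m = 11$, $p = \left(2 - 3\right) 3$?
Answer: $108$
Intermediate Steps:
$p = -3$ ($p = \left(-1\right) 3 = -3$)
$m = -9$ ($m = 2 - 11 = -9$)
$- 9 \left(p + m\right) = - 9 \left(-3 - 9\right) = \left(-9\right) \left(-12\right) = 108$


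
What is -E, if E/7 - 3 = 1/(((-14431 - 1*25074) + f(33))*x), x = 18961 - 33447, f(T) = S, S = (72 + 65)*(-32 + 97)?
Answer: -9308703607/443271600 ≈ -21.000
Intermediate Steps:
S = 8905 (S = 137*65 = 8905)
f(T) = 8905
x = -14486
E = 9308703607/443271600 (E = 21 + 7*(1/(((-14431 - 1*25074) + 8905)*(-14486))) = 21 + 7*(-1/14486/((-14431 - 25074) + 8905)) = 21 + 7*(-1/14486/(-39505 + 8905)) = 21 + 7*(-1/14486/(-30600)) = 21 + 7*(-1/30600*(-1/14486)) = 21 + 7*(1/443271600) = 21 + 7/443271600 = 9308703607/443271600 ≈ 21.000)
-E = -1*9308703607/443271600 = -9308703607/443271600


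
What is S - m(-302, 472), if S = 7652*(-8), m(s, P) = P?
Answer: -61688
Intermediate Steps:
S = -61216
S - m(-302, 472) = -61216 - 1*472 = -61216 - 472 = -61688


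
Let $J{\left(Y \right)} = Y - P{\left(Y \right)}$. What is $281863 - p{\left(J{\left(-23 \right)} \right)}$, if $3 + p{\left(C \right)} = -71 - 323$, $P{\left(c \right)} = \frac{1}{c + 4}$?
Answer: $282260$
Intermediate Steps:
$P{\left(c \right)} = \frac{1}{4 + c}$
$J{\left(Y \right)} = Y - \frac{1}{4 + Y}$
$p{\left(C \right)} = -397$ ($p{\left(C \right)} = -3 - 394 = -397$)
$281863 - p{\left(J{\left(-23 \right)} \right)} = 281863 - -397 = 281863 + 397 = 282260$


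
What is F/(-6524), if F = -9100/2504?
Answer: 325/583432 ≈ 0.00055705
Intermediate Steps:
F = -2275/626 (F = -9100*1/2504 = -2275/626 ≈ -3.6342)
F/(-6524) = -2275/626/(-6524) = -2275/626*(-1/6524) = 325/583432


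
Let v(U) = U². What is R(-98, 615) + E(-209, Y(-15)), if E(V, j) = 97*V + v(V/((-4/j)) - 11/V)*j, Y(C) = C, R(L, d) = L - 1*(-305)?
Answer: -53328592031/5776 ≈ -9.2328e+6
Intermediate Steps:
R(L, d) = 305 + L (R(L, d) = L + 305 = 305 + L)
E(V, j) = 97*V + j*(-11/V - V*j/4)² (E(V, j) = 97*V + (V/((-4/j)) - 11/V)²*j = 97*V + (V*(-j/4) - 11/V)²*j = 97*V + (-V*j/4 - 11/V)²*j = 97*V + (-11/V - V*j/4)²*j = 97*V + j*(-11/V - V*j/4)²)
R(-98, 615) + E(-209, Y(-15)) = (305 - 98) + (97*(-209) + (1/16)*(-15)*(44 - 15*(-209)²)²/(-209)²) = 207 + (-20273 + (1/16)*(-15)*(1/43681)*(44 - 15*43681)²) = 207 + (-20273 + (1/16)*(-15)*(1/43681)*(44 - 655215)²) = 207 + (-20273 + (1/16)*(-15)*(1/43681)*(-655171)²) = 207 + (-20273 + (1/16)*(-15)*(1/43681)*429249039241) = 207 + (-20273 - 53212690815/5776) = 207 - 53329787663/5776 = -53328592031/5776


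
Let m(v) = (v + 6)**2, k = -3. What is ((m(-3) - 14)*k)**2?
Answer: 225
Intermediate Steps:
m(v) = (6 + v)**2
((m(-3) - 14)*k)**2 = (((6 - 3)**2 - 14)*(-3))**2 = ((3**2 - 14)*(-3))**2 = ((9 - 14)*(-3))**2 = (-5*(-3))**2 = 15**2 = 225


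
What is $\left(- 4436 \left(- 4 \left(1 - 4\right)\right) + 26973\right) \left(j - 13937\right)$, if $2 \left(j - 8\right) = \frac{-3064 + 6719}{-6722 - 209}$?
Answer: $\frac{5070283428327}{13862} \approx 3.6577 \cdot 10^{8}$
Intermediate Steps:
$j = \frac{107241}{13862}$ ($j = 8 + \frac{\left(-3064 + 6719\right) \frac{1}{-6722 - 209}}{2} = 8 + \frac{3655 \frac{1}{-6931}}{2} = 8 + \frac{3655 \left(- \frac{1}{6931}\right)}{2} = 8 + \frac{1}{2} \left(- \frac{3655}{6931}\right) = 8 - \frac{3655}{13862} = \frac{107241}{13862} \approx 7.7363$)
$\left(- 4436 \left(- 4 \left(1 - 4\right)\right) + 26973\right) \left(j - 13937\right) = \left(- 4436 \left(- 4 \left(1 - 4\right)\right) + 26973\right) \left(\frac{107241}{13862} - 13937\right) = \left(- 4436 \left(\left(-4\right) \left(-3\right)\right) + 26973\right) \left(- \frac{193087453}{13862}\right) = \left(\left(-4436\right) 12 + 26973\right) \left(- \frac{193087453}{13862}\right) = \left(-53232 + 26973\right) \left(- \frac{193087453}{13862}\right) = \left(-26259\right) \left(- \frac{193087453}{13862}\right) = \frac{5070283428327}{13862}$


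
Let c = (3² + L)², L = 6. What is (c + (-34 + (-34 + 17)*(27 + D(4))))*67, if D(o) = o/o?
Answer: -19095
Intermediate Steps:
D(o) = 1
c = 225 (c = (3² + 6)² = (9 + 6)² = 15² = 225)
(c + (-34 + (-34 + 17)*(27 + D(4))))*67 = (225 + (-34 + (-34 + 17)*(27 + 1)))*67 = (225 + (-34 - 17*28))*67 = (225 + (-34 - 476))*67 = (225 - 510)*67 = -285*67 = -19095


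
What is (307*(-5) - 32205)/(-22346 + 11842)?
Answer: 8435/2626 ≈ 3.2121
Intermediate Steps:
(307*(-5) - 32205)/(-22346 + 11842) = (-1535 - 32205)/(-10504) = -33740*(-1/10504) = 8435/2626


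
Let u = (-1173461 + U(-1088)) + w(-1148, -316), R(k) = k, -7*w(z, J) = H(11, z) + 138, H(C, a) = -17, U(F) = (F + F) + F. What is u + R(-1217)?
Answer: -8245715/7 ≈ -1.1780e+6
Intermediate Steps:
U(F) = 3*F (U(F) = 2*F + F = 3*F)
w(z, J) = -121/7 (w(z, J) = -(-17 + 138)/7 = -1/7*121 = -121/7)
u = -8237196/7 (u = (-1173461 + 3*(-1088)) - 121/7 = (-1173461 - 3264) - 121/7 = -1176725 - 121/7 = -8237196/7 ≈ -1.1767e+6)
u + R(-1217) = -8237196/7 - 1217 = -8245715/7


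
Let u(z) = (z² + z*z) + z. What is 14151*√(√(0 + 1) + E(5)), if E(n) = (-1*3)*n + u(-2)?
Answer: 28302*I*√2 ≈ 40025.0*I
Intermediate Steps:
u(z) = z + 2*z² (u(z) = (z² + z²) + z = 2*z² + z = z + 2*z²)
E(n) = 6 - 3*n (E(n) = (-1*3)*n - 2*(1 + 2*(-2)) = -3*n - 2*(1 - 4) = -3*n - 2*(-3) = -3*n + 6 = 6 - 3*n)
14151*√(√(0 + 1) + E(5)) = 14151*√(√(0 + 1) + (6 - 3*5)) = 14151*√(√1 + (6 - 15)) = 14151*√(1 - 9) = 14151*√(-8) = 14151*(2*I*√2) = 28302*I*√2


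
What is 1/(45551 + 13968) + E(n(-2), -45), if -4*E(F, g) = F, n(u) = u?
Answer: 59521/119038 ≈ 0.50002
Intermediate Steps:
E(F, g) = -F/4
1/(45551 + 13968) + E(n(-2), -45) = 1/(45551 + 13968) - ¼*(-2) = 1/59519 + ½ = 59521/119038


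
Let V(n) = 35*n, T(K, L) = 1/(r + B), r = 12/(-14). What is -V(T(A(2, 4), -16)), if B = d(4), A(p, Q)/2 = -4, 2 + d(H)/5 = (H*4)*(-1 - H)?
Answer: 245/2876 ≈ 0.085188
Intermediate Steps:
d(H) = -10 + 20*H*(-1 - H) (d(H) = -10 + 5*((H*4)*(-1 - H)) = -10 + 5*((4*H)*(-1 - H)) = -10 + 5*(4*H*(-1 - H)) = -10 + 20*H*(-1 - H))
A(p, Q) = -8 (A(p, Q) = 2*(-4) = -8)
B = -410 (B = -10 - 20*4 - 20*4² = -10 - 80 - 20*16 = -10 - 80 - 320 = -410)
r = -6/7 (r = 12*(-1/14) = -6/7 ≈ -0.85714)
T(K, L) = -7/2876 (T(K, L) = 1/(-6/7 - 410) = 1/(-2876/7) = -7/2876)
-V(T(A(2, 4), -16)) = -35*(-7)/2876 = -1*(-245/2876) = 245/2876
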